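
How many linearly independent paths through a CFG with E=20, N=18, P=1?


Formula: V(G) = E - N + 2P
V(G) = 20 - 18 + 2*1
V(G) = 2 + 2
V(G) = 4

4


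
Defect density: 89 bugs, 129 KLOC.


Defect density = defects / KLOC
Defect density = 89 / 129
Defect density = 0.69 defects/KLOC

0.69 defects/KLOC


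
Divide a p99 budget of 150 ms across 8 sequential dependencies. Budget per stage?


Formula: per_stage = total_budget / stages
per_stage = 150 / 8
per_stage = 18.75 ms

18.75 ms


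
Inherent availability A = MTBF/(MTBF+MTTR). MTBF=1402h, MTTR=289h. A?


Availability = MTBF / (MTBF + MTTR)
Availability = 1402 / (1402 + 289)
Availability = 1402 / 1691
Availability = 82.9095%

82.9095%


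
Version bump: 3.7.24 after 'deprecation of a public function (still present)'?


Current: 3.7.24
Change category: 'deprecation of a public function (still present)' → minor bump
SemVer rule: minor bump → increment MINOR, reset PATCH to 0 (MAJOR unchanged)
New: 3.8.0

3.8.0


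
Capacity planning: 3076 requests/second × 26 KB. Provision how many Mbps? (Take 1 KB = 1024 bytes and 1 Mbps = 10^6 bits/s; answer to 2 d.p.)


Formula: Mbps = payload_bytes * RPS * 8 / 1e6
Payload per request = 26 KB = 26 * 1024 = 26624 bytes
Total bytes/sec = 26624 * 3076 = 81895424
Total bits/sec = 81895424 * 8 = 655163392
Mbps = 655163392 / 1e6 = 655.16

655.16 Mbps


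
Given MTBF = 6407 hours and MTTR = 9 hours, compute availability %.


Availability = MTBF / (MTBF + MTTR)
Availability = 6407 / (6407 + 9)
Availability = 6407 / 6416
Availability = 99.8597%

99.8597%


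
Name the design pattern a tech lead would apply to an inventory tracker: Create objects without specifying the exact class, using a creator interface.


This matches the Factory Method pattern

Factory Method


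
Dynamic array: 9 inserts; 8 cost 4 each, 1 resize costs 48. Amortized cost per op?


Formula: Amortized cost = Total cost / Operations
Total cost = (8 * 4) + (1 * 48)
Total cost = 32 + 48 = 80
Amortized = 80 / 9 = 8.8889

8.8889


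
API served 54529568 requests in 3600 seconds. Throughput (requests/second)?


Formula: throughput = requests / seconds
throughput = 54529568 / 3600
throughput = 15147.1 requests/second

15147.1 requests/second


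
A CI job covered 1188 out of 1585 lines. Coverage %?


Coverage = covered / total * 100
Coverage = 1188 / 1585 * 100
Coverage = 74.95%

74.95%


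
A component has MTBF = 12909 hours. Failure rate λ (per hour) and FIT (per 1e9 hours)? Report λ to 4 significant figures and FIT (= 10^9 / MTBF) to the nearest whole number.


Formula: λ = 1 / MTBF; FIT = λ × 1e9 = 1e9 / MTBF
λ = 1 / 12909 ≈ 7.747e-05 failures/hour
FIT = 1e9 / 12909 ≈ 77465 failures per 1e9 hours (nearest whole number)

λ = 7.747e-05 /h, FIT = 77465


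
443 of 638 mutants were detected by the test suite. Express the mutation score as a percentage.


Mutation score = killed / total * 100
Mutation score = 443 / 638 * 100
Mutation score = 69.44%

69.44%


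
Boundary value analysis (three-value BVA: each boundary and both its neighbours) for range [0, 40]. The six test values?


Range: [0, 40]
Boundaries: just below min, min, min+1, max-1, max, just above max
Values: [-1, 0, 1, 39, 40, 41]

[-1, 0, 1, 39, 40, 41]


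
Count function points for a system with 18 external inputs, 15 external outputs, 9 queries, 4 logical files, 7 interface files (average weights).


UFP = EI*4 + EO*5 + EQ*4 + ILF*10 + EIF*7
UFP = 18*4 + 15*5 + 9*4 + 4*10 + 7*7
UFP = 72 + 75 + 36 + 40 + 49
UFP = 272

272


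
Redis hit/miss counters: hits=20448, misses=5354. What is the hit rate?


Formula: hit rate = hits / (hits + misses) * 100
hit rate = 20448 / (20448 + 5354) * 100
hit rate = 20448 / 25802 * 100
hit rate = 79.25%

79.25%


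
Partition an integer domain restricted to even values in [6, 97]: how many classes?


Constraint: even integers in [6, 97]
Class 1: x < 6 — out-of-range invalid
Class 2: x in [6,97] but odd — wrong type invalid
Class 3: x in [6,97] and even — valid
Class 4: x > 97 — out-of-range invalid
Total equivalence classes: 4

4 equivalence classes


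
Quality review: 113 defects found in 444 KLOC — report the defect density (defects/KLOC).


Defect density = defects / KLOC
Defect density = 113 / 444
Defect density = 0.255 defects/KLOC

0.255 defects/KLOC


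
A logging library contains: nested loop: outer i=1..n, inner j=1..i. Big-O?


Reasoning: triangle: n(n+1)/2 ~ n^2/2
Complexity: O(n^2)

O(n^2)


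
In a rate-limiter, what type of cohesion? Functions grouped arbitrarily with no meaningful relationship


Reasoning: Worst: random grouping
Type: Coincidental cohesion

Coincidental cohesion


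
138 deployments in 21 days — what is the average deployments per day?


Formula: deployments per day = releases / days
= 138 / 21
= 6.571 deploys/day
(equivalently, 46.0 deploys/week)

6.571 deploys/day


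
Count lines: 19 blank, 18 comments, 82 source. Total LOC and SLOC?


Total LOC = blank + comment + code
Total LOC = 19 + 18 + 82 = 119
SLOC (source only) = code = 82

Total LOC: 119, SLOC: 82


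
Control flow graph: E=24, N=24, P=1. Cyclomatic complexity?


Formula: V(G) = E - N + 2P
V(G) = 24 - 24 + 2*1
V(G) = 0 + 2
V(G) = 2

2


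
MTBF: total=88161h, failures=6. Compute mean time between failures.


Formula: MTBF = Total operating time / Number of failures
MTBF = 88161 / 6
MTBF = 14693.5 hours

14693.5 hours


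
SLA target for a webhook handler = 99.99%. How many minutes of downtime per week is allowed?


Formula: allowed downtime = period * (100 - SLA) / 100
Period (week) = 10080 minutes
Unavailability fraction = (100 - 99.99) / 100
Allowed downtime = 10080 * (100 - 99.99) / 100
Allowed downtime = 1.008 minutes

1.008 minutes


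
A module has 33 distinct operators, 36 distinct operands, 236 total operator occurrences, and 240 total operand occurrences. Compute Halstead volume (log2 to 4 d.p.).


Formula: V = N * log2(η), where N = N1 + N2 and η = η1 + η2
η = 33 + 36 = 69
N = 236 + 240 = 476
log2(69) ≈ 6.1085
V = 476 * 6.1085 = 2907.65

2907.65


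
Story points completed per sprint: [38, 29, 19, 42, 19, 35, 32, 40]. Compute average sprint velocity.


Formula: Avg velocity = Total points / Number of sprints
Points: [38, 29, 19, 42, 19, 35, 32, 40]
Sum = 38 + 29 + 19 + 42 + 19 + 35 + 32 + 40 = 254
Avg velocity = 254 / 8 = 31.75 points/sprint

31.75 points/sprint


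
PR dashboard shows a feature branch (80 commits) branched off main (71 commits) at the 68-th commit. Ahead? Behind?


Common ancestor: commit #68
feature commits after divergence: 80 - 68 = 12
main commits after divergence: 71 - 68 = 3
feature is 12 commits ahead of main
main is 3 commits ahead of feature

feature ahead: 12, main ahead: 3


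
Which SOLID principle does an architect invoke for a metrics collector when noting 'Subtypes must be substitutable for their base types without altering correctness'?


This describes the Liskov Substitution Principle (LSP)

Liskov Substitution Principle (LSP)


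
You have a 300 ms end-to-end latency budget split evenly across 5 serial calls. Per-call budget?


Formula: per_stage = total_budget / stages
per_stage = 300 / 5
per_stage = 60.0 ms

60.0 ms


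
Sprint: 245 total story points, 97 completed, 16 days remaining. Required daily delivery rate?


Formula: Required rate = Remaining points / Days left
Remaining = 245 - 97 = 148 points
Required rate = 148 / 16 = 9.25 points/day

9.25 points/day


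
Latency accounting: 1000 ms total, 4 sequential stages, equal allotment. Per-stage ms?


Formula: per_stage = total_budget / stages
per_stage = 1000 / 4
per_stage = 250.0 ms

250.0 ms


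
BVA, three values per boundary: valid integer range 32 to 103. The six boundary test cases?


Range: [32, 103]
Boundaries: just below min, min, min+1, max-1, max, just above max
Values: [31, 32, 33, 102, 103, 104]

[31, 32, 33, 102, 103, 104]


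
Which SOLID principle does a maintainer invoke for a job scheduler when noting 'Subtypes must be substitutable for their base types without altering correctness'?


This describes the Liskov Substitution Principle (LSP)

Liskov Substitution Principle (LSP)


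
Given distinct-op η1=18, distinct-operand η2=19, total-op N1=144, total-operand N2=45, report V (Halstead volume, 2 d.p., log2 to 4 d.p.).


Formula: V = N * log2(η), where N = N1 + N2 and η = η1 + η2
η = 18 + 19 = 37
N = 144 + 45 = 189
log2(37) ≈ 5.2095
V = 189 * 5.2095 = 984.60

984.60


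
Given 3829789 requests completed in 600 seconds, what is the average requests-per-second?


Formula: throughput = requests / seconds
throughput = 3829789 / 600
throughput = 6382.98 requests/second

6382.98 requests/second


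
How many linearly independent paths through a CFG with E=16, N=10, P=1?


Formula: V(G) = E - N + 2P
V(G) = 16 - 10 + 2*1
V(G) = 6 + 2
V(G) = 8

8


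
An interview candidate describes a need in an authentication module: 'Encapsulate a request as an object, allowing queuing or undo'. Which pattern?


This matches the Command pattern

Command


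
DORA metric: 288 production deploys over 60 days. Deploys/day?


Formula: deployments per day = releases / days
= 288 / 60
= 4.8 deploys/day
(equivalently, 33.6 deploys/week)

4.8 deploys/day


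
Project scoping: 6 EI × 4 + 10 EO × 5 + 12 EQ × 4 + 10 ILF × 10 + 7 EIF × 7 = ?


UFP = EI*4 + EO*5 + EQ*4 + ILF*10 + EIF*7
UFP = 6*4 + 10*5 + 12*4 + 10*10 + 7*7
UFP = 24 + 50 + 48 + 100 + 49
UFP = 271

271


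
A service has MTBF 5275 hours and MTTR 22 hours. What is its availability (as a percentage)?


Availability = MTBF / (MTBF + MTTR)
Availability = 5275 / (5275 + 22)
Availability = 5275 / 5297
Availability = 99.5847%

99.5847%


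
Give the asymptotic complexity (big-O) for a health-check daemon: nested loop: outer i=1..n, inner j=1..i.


Reasoning: triangle: n(n+1)/2 ~ n^2/2
Complexity: O(n^2)

O(n^2)


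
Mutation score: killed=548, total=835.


Mutation score = killed / total * 100
Mutation score = 548 / 835 * 100
Mutation score = 65.63%

65.63%


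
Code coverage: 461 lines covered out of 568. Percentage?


Coverage = covered / total * 100
Coverage = 461 / 568 * 100
Coverage = 81.16%

81.16%


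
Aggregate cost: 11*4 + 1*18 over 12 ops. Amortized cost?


Formula: Amortized cost = Total cost / Operations
Total cost = (11 * 4) + (1 * 18)
Total cost = 44 + 18 = 62
Amortized = 62 / 12 = 5.1667

5.1667


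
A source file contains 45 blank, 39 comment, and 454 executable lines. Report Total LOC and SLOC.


Total LOC = blank + comment + code
Total LOC = 45 + 39 + 454 = 538
SLOC (source only) = code = 454

Total LOC: 538, SLOC: 454


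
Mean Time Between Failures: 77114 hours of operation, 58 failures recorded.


Formula: MTBF = Total operating time / Number of failures
MTBF = 77114 / 58
MTBF = 1329.55 hours

1329.55 hours


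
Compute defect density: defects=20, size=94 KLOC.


Defect density = defects / KLOC
Defect density = 20 / 94
Defect density = 0.213 defects/KLOC

0.213 defects/KLOC


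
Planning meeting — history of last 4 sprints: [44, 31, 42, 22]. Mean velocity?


Formula: Avg velocity = Total points / Number of sprints
Points: [44, 31, 42, 22]
Sum = 44 + 31 + 42 + 22 = 139
Avg velocity = 139 / 4 = 34.75 points/sprint

34.75 points/sprint


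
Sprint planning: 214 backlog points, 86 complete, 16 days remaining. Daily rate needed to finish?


Formula: Required rate = Remaining points / Days left
Remaining = 214 - 86 = 128 points
Required rate = 128 / 16 = 8.0 points/day

8.0 points/day


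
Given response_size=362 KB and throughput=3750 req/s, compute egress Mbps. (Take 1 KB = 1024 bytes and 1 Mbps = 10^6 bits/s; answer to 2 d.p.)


Formula: Mbps = payload_bytes * RPS * 8 / 1e6
Payload per request = 362 KB = 362 * 1024 = 370688 bytes
Total bytes/sec = 370688 * 3750 = 1390080000
Total bits/sec = 1390080000 * 8 = 11120640000
Mbps = 11120640000 / 1e6 = 11120.64

11120.64 Mbps


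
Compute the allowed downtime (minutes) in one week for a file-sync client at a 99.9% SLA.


Formula: allowed downtime = period * (100 - SLA) / 100
Period (week) = 10080 minutes
Unavailability fraction = (100 - 99.9) / 100
Allowed downtime = 10080 * (100 - 99.9) / 100
Allowed downtime = 10.08 minutes

10.08 minutes


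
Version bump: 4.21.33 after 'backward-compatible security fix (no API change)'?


Current: 4.21.33
Change category: 'backward-compatible security fix (no API change)' → patch bump
SemVer rule: patch bump → increment PATCH (MAJOR and MINOR unchanged)
New: 4.21.34

4.21.34


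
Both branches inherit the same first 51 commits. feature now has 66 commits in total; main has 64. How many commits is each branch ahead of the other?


Common ancestor: commit #51
feature commits after divergence: 66 - 51 = 15
main commits after divergence: 64 - 51 = 13
feature is 15 commits ahead of main
main is 13 commits ahead of feature

feature ahead: 15, main ahead: 13


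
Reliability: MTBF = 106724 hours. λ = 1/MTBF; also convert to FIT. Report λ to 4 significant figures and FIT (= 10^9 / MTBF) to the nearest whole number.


Formula: λ = 1 / MTBF; FIT = λ × 1e9 = 1e9 / MTBF
λ = 1 / 106724 ≈ 9.370e-06 failures/hour
FIT = 1e9 / 106724 ≈ 9370 failures per 1e9 hours (nearest whole number)

λ = 9.370e-06 /h, FIT = 9370


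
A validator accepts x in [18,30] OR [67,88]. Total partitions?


Valid ranges: [18,30] and [67,88]
Class 1: x < 18 — invalid
Class 2: 18 ≤ x ≤ 30 — valid
Class 3: 30 < x < 67 — invalid (gap between ranges)
Class 4: 67 ≤ x ≤ 88 — valid
Class 5: x > 88 — invalid
Total equivalence classes: 5

5 equivalence classes


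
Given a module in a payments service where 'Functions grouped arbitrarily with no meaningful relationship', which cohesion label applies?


Reasoning: Worst: random grouping
Type: Coincidental cohesion

Coincidental cohesion


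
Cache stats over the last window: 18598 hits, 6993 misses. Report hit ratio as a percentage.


Formula: hit rate = hits / (hits + misses) * 100
hit rate = 18598 / (18598 + 6993) * 100
hit rate = 18598 / 25591 * 100
hit rate = 72.67%

72.67%


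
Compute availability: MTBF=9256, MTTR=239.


Availability = MTBF / (MTBF + MTTR)
Availability = 9256 / (9256 + 239)
Availability = 9256 / 9495
Availability = 97.4829%

97.4829%


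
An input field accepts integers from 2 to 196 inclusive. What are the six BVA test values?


Range: [2, 196]
Boundaries: just below min, min, min+1, max-1, max, just above max
Values: [1, 2, 3, 195, 196, 197]

[1, 2, 3, 195, 196, 197]


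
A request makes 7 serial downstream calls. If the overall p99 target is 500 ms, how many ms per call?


Formula: per_stage = total_budget / stages
per_stage = 500 / 7
per_stage = 71.43 ms

71.43 ms


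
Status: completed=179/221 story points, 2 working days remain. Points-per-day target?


Formula: Required rate = Remaining points / Days left
Remaining = 221 - 179 = 42 points
Required rate = 42 / 2 = 21.0 points/day

21.0 points/day


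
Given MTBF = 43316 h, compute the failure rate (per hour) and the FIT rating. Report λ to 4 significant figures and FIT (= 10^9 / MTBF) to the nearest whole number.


Formula: λ = 1 / MTBF; FIT = λ × 1e9 = 1e9 / MTBF
λ = 1 / 43316 ≈ 2.309e-05 failures/hour
FIT = 1e9 / 43316 ≈ 23086 failures per 1e9 hours (nearest whole number)

λ = 2.309e-05 /h, FIT = 23086


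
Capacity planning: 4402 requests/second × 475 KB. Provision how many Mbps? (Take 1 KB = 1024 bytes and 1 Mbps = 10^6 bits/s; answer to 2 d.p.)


Formula: Mbps = payload_bytes * RPS * 8 / 1e6
Payload per request = 475 KB = 475 * 1024 = 486400 bytes
Total bytes/sec = 486400 * 4402 = 2141132800
Total bits/sec = 2141132800 * 8 = 17129062400
Mbps = 17129062400 / 1e6 = 17129.06

17129.06 Mbps


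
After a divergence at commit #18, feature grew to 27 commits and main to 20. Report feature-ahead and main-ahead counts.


Common ancestor: commit #18
feature commits after divergence: 27 - 18 = 9
main commits after divergence: 20 - 18 = 2
feature is 9 commits ahead of main
main is 2 commits ahead of feature

feature ahead: 9, main ahead: 2


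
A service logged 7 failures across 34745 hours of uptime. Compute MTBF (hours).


Formula: MTBF = Total operating time / Number of failures
MTBF = 34745 / 7
MTBF = 4963.57 hours

4963.57 hours


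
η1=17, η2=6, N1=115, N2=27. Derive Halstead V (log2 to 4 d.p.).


Formula: V = N * log2(η), where N = N1 + N2 and η = η1 + η2
η = 17 + 6 = 23
N = 115 + 27 = 142
log2(23) ≈ 4.5236
V = 142 * 4.5236 = 642.35

642.35


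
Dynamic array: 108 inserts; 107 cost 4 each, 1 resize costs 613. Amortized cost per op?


Formula: Amortized cost = Total cost / Operations
Total cost = (107 * 4) + (1 * 613)
Total cost = 428 + 613 = 1041
Amortized = 1041 / 108 = 9.6389

9.6389


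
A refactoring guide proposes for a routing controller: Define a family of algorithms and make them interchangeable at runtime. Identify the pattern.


This matches the Strategy pattern

Strategy


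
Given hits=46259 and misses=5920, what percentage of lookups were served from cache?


Formula: hit rate = hits / (hits + misses) * 100
hit rate = 46259 / (46259 + 5920) * 100
hit rate = 46259 / 52179 * 100
hit rate = 88.65%

88.65%


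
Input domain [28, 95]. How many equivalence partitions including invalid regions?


Valid range: [28, 95]
Class 1: x < 28 — invalid
Class 2: 28 ≤ x ≤ 95 — valid
Class 3: x > 95 — invalid
Total equivalence classes: 3

3 equivalence classes


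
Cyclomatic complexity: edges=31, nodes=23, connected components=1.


Formula: V(G) = E - N + 2P
V(G) = 31 - 23 + 2*1
V(G) = 8 + 2
V(G) = 10

10


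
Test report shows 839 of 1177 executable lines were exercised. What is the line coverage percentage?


Coverage = covered / total * 100
Coverage = 839 / 1177 * 100
Coverage = 71.28%

71.28%


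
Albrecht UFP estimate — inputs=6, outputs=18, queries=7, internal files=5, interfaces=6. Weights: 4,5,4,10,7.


UFP = EI*4 + EO*5 + EQ*4 + ILF*10 + EIF*7
UFP = 6*4 + 18*5 + 7*4 + 5*10 + 6*7
UFP = 24 + 90 + 28 + 50 + 42
UFP = 234

234


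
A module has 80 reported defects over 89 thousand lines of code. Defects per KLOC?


Defect density = defects / KLOC
Defect density = 80 / 89
Defect density = 0.899 defects/KLOC

0.899 defects/KLOC


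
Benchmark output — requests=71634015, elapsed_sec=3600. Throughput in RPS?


Formula: throughput = requests / seconds
throughput = 71634015 / 3600
throughput = 19898.34 requests/second

19898.34 requests/second


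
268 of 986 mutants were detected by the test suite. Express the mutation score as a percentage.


Mutation score = killed / total * 100
Mutation score = 268 / 986 * 100
Mutation score = 27.18%

27.18%


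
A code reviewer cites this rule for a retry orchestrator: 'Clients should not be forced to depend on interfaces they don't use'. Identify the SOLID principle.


This describes the Interface Segregation Principle (ISP)

Interface Segregation Principle (ISP)


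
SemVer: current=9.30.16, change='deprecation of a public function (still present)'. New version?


Current: 9.30.16
Change category: 'deprecation of a public function (still present)' → minor bump
SemVer rule: minor bump → increment MINOR, reset PATCH to 0 (MAJOR unchanged)
New: 9.31.0

9.31.0


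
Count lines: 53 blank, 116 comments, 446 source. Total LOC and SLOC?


Total LOC = blank + comment + code
Total LOC = 53 + 116 + 446 = 615
SLOC (source only) = code = 446

Total LOC: 615, SLOC: 446


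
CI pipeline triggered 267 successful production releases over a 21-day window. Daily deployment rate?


Formula: deployments per day = releases / days
= 267 / 21
= 12.714 deploys/day
(equivalently, 89.0 deploys/week)

12.714 deploys/day


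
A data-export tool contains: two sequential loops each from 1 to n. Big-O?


Reasoning: sequential dominates: O(n) + O(n) = O(n)
Complexity: O(n)

O(n)


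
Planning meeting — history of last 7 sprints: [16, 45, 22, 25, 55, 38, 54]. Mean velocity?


Formula: Avg velocity = Total points / Number of sprints
Points: [16, 45, 22, 25, 55, 38, 54]
Sum = 16 + 45 + 22 + 25 + 55 + 38 + 54 = 255
Avg velocity = 255 / 7 = 36.43 points/sprint

36.43 points/sprint


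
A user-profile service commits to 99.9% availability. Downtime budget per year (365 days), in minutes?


Formula: allowed downtime = period * (100 - SLA) / 100
Period (year (365 days)) = 525600 minutes
Unavailability fraction = (100 - 99.9) / 100
Allowed downtime = 525600 * (100 - 99.9) / 100
Allowed downtime = 525.6 minutes

525.6 minutes


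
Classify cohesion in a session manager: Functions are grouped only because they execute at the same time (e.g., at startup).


Reasoning: Related by timing only
Type: Temporal cohesion

Temporal cohesion


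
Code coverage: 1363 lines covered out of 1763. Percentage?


Coverage = covered / total * 100
Coverage = 1363 / 1763 * 100
Coverage = 77.31%

77.31%


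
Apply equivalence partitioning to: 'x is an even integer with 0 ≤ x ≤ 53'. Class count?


Constraint: even integers in [0, 53]
Class 1: x < 0 — out-of-range invalid
Class 2: x in [0,53] but odd — wrong type invalid
Class 3: x in [0,53] and even — valid
Class 4: x > 53 — out-of-range invalid
Total equivalence classes: 4

4 equivalence classes


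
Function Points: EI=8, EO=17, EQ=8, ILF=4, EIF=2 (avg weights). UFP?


UFP = EI*4 + EO*5 + EQ*4 + ILF*10 + EIF*7
UFP = 8*4 + 17*5 + 8*4 + 4*10 + 2*7
UFP = 32 + 85 + 32 + 40 + 14
UFP = 203

203


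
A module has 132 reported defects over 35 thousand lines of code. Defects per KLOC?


Defect density = defects / KLOC
Defect density = 132 / 35
Defect density = 3.771 defects/KLOC

3.771 defects/KLOC


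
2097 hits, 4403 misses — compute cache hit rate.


Formula: hit rate = hits / (hits + misses) * 100
hit rate = 2097 / (2097 + 4403) * 100
hit rate = 2097 / 6500 * 100
hit rate = 32.26%

32.26%


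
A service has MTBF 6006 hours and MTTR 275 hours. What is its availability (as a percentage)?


Availability = MTBF / (MTBF + MTTR)
Availability = 6006 / (6006 + 275)
Availability = 6006 / 6281
Availability = 95.6217%

95.6217%


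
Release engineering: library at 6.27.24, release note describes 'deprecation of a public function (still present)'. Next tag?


Current: 6.27.24
Change category: 'deprecation of a public function (still present)' → minor bump
SemVer rule: minor bump → increment MINOR, reset PATCH to 0 (MAJOR unchanged)
New: 6.28.0

6.28.0


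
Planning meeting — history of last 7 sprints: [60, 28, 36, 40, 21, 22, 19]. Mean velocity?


Formula: Avg velocity = Total points / Number of sprints
Points: [60, 28, 36, 40, 21, 22, 19]
Sum = 60 + 28 + 36 + 40 + 21 + 22 + 19 = 226
Avg velocity = 226 / 7 = 32.29 points/sprint

32.29 points/sprint


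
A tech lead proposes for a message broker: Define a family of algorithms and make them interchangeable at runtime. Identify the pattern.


This matches the Strategy pattern

Strategy


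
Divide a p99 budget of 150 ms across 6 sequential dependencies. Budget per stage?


Formula: per_stage = total_budget / stages
per_stage = 150 / 6
per_stage = 25.0 ms

25.0 ms


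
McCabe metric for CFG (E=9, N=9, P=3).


Formula: V(G) = E - N + 2P
V(G) = 9 - 9 + 2*3
V(G) = 0 + 6
V(G) = 6

6


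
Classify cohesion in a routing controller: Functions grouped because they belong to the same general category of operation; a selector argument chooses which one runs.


Reasoning: Grouped by category of activity, not by data or sequence
Type: Logical cohesion

Logical cohesion


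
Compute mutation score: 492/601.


Mutation score = killed / total * 100
Mutation score = 492 / 601 * 100
Mutation score = 81.86%

81.86%


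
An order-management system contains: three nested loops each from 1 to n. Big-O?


Reasoning: three levels of nesting over n
Complexity: O(n^3)

O(n^3)


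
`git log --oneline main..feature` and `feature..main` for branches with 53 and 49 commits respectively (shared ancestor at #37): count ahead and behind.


Common ancestor: commit #37
feature commits after divergence: 53 - 37 = 16
main commits after divergence: 49 - 37 = 12
feature is 16 commits ahead of main
main is 12 commits ahead of feature

feature ahead: 16, main ahead: 12


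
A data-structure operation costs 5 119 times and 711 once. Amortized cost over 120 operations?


Formula: Amortized cost = Total cost / Operations
Total cost = (119 * 5) + (1 * 711)
Total cost = 595 + 711 = 1306
Amortized = 1306 / 120 = 10.8833

10.8833


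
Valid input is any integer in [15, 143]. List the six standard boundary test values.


Range: [15, 143]
Boundaries: just below min, min, min+1, max-1, max, just above max
Values: [14, 15, 16, 142, 143, 144]

[14, 15, 16, 142, 143, 144]


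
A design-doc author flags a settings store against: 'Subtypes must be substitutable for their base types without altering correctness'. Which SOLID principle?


This describes the Liskov Substitution Principle (LSP)

Liskov Substitution Principle (LSP)


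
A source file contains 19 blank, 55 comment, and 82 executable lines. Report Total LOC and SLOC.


Total LOC = blank + comment + code
Total LOC = 19 + 55 + 82 = 156
SLOC (source only) = code = 82

Total LOC: 156, SLOC: 82


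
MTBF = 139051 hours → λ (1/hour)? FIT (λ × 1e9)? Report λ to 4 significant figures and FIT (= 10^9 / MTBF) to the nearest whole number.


Formula: λ = 1 / MTBF; FIT = λ × 1e9 = 1e9 / MTBF
λ = 1 / 139051 ≈ 7.192e-06 failures/hour
FIT = 1e9 / 139051 ≈ 7192 failures per 1e9 hours (nearest whole number)

λ = 7.192e-06 /h, FIT = 7192


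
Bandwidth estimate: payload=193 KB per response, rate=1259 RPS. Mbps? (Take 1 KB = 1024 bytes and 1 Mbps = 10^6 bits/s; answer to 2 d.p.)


Formula: Mbps = payload_bytes * RPS * 8 / 1e6
Payload per request = 193 KB = 193 * 1024 = 197632 bytes
Total bytes/sec = 197632 * 1259 = 248818688
Total bits/sec = 248818688 * 8 = 1990549504
Mbps = 1990549504 / 1e6 = 1990.55

1990.55 Mbps


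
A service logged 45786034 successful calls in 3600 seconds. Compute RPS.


Formula: throughput = requests / seconds
throughput = 45786034 / 3600
throughput = 12718.34 requests/second

12718.34 requests/second


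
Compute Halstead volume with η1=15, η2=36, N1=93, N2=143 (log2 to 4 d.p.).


Formula: V = N * log2(η), where N = N1 + N2 and η = η1 + η2
η = 15 + 36 = 51
N = 93 + 143 = 236
log2(51) ≈ 5.6724
V = 236 * 5.6724 = 1338.69

1338.69


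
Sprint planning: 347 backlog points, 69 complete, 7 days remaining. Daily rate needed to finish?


Formula: Required rate = Remaining points / Days left
Remaining = 347 - 69 = 278 points
Required rate = 278 / 7 = 39.71 points/day

39.71 points/day


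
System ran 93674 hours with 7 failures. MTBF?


Formula: MTBF = Total operating time / Number of failures
MTBF = 93674 / 7
MTBF = 13382.0 hours

13382.0 hours


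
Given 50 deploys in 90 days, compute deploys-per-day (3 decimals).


Formula: deployments per day = releases / days
= 50 / 90
= 0.556 deploys/day
(equivalently, 3.89 deploys/week)

0.556 deploys/day


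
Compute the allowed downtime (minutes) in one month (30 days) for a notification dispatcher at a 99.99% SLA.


Formula: allowed downtime = period * (100 - SLA) / 100
Period (month (30 days)) = 43200 minutes
Unavailability fraction = (100 - 99.99) / 100
Allowed downtime = 43200 * (100 - 99.99) / 100
Allowed downtime = 4.32 minutes

4.32 minutes


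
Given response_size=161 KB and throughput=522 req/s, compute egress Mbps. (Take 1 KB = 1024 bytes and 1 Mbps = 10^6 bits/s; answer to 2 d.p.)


Formula: Mbps = payload_bytes * RPS * 8 / 1e6
Payload per request = 161 KB = 161 * 1024 = 164864 bytes
Total bytes/sec = 164864 * 522 = 86059008
Total bits/sec = 86059008 * 8 = 688472064
Mbps = 688472064 / 1e6 = 688.47

688.47 Mbps


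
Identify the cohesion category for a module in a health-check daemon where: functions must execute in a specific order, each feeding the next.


Reasoning: Output of one is input to next
Type: Sequential cohesion

Sequential cohesion


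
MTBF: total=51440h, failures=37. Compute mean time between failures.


Formula: MTBF = Total operating time / Number of failures
MTBF = 51440 / 37
MTBF = 1390.27 hours

1390.27 hours


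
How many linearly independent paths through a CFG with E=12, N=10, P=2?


Formula: V(G) = E - N + 2P
V(G) = 12 - 10 + 2*2
V(G) = 2 + 4
V(G) = 6

6


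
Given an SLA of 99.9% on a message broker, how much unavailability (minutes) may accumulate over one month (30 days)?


Formula: allowed downtime = period * (100 - SLA) / 100
Period (month (30 days)) = 43200 minutes
Unavailability fraction = (100 - 99.9) / 100
Allowed downtime = 43200 * (100 - 99.9) / 100
Allowed downtime = 43.2 minutes

43.2 minutes


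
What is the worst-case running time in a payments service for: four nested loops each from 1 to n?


Reasoning: four levels of nesting
Complexity: O(n^4)

O(n^4)


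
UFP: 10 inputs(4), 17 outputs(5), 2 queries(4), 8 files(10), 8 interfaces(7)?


UFP = EI*4 + EO*5 + EQ*4 + ILF*10 + EIF*7
UFP = 10*4 + 17*5 + 2*4 + 8*10 + 8*7
UFP = 40 + 85 + 8 + 80 + 56
UFP = 269

269


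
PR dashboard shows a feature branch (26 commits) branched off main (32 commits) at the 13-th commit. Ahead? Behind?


Common ancestor: commit #13
feature commits after divergence: 26 - 13 = 13
main commits after divergence: 32 - 13 = 19
feature is 13 commits ahead of main
main is 19 commits ahead of feature

feature ahead: 13, main ahead: 19


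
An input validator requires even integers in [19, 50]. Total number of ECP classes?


Constraint: even integers in [19, 50]
Class 1: x < 19 — out-of-range invalid
Class 2: x in [19,50] but odd — wrong type invalid
Class 3: x in [19,50] and even — valid
Class 4: x > 50 — out-of-range invalid
Total equivalence classes: 4

4 equivalence classes


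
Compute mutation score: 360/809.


Mutation score = killed / total * 100
Mutation score = 360 / 809 * 100
Mutation score = 44.5%

44.5%


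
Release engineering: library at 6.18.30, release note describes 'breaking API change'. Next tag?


Current: 6.18.30
Change category: 'breaking API change' → major bump
SemVer rule: major bump → increment MAJOR, reset MINOR and PATCH to 0
New: 7.0.0

7.0.0


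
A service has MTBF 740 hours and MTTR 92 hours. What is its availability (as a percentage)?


Availability = MTBF / (MTBF + MTTR)
Availability = 740 / (740 + 92)
Availability = 740 / 832
Availability = 88.9423%

88.9423%


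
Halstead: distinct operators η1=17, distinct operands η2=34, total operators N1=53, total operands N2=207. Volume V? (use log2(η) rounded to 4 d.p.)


Formula: V = N * log2(η), where N = N1 + N2 and η = η1 + η2
η = 17 + 34 = 51
N = 53 + 207 = 260
log2(51) ≈ 5.6724
V = 260 * 5.6724 = 1474.82

1474.82


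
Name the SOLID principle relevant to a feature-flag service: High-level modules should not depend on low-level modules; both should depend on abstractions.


This describes the Dependency Inversion Principle (DIP)

Dependency Inversion Principle (DIP)


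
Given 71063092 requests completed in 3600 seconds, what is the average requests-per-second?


Formula: throughput = requests / seconds
throughput = 71063092 / 3600
throughput = 19739.75 requests/second

19739.75 requests/second


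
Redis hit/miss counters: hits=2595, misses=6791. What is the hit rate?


Formula: hit rate = hits / (hits + misses) * 100
hit rate = 2595 / (2595 + 6791) * 100
hit rate = 2595 / 9386 * 100
hit rate = 27.65%

27.65%


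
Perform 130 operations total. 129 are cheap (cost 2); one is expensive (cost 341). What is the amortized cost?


Formula: Amortized cost = Total cost / Operations
Total cost = (129 * 2) + (1 * 341)
Total cost = 258 + 341 = 599
Amortized = 599 / 130 = 4.6077

4.6077


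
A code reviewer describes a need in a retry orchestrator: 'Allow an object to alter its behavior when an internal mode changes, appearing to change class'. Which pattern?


This matches the State pattern

State


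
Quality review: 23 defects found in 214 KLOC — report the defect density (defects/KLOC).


Defect density = defects / KLOC
Defect density = 23 / 214
Defect density = 0.107 defects/KLOC

0.107 defects/KLOC


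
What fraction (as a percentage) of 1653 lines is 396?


Coverage = covered / total * 100
Coverage = 396 / 1653 * 100
Coverage = 23.96%

23.96%


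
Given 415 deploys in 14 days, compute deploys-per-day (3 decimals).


Formula: deployments per day = releases / days
= 415 / 14
= 29.643 deploys/day
(equivalently, 207.5 deploys/week)

29.643 deploys/day


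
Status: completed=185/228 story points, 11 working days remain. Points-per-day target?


Formula: Required rate = Remaining points / Days left
Remaining = 228 - 185 = 43 points
Required rate = 43 / 11 = 3.91 points/day

3.91 points/day


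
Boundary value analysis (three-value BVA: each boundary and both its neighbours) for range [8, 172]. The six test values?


Range: [8, 172]
Boundaries: just below min, min, min+1, max-1, max, just above max
Values: [7, 8, 9, 171, 172, 173]

[7, 8, 9, 171, 172, 173]


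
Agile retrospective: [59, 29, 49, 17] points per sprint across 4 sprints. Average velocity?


Formula: Avg velocity = Total points / Number of sprints
Points: [59, 29, 49, 17]
Sum = 59 + 29 + 49 + 17 = 154
Avg velocity = 154 / 4 = 38.5 points/sprint

38.5 points/sprint


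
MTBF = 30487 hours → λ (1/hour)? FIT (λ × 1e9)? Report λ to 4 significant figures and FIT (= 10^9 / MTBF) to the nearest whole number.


Formula: λ = 1 / MTBF; FIT = λ × 1e9 = 1e9 / MTBF
λ = 1 / 30487 ≈ 3.280e-05 failures/hour
FIT = 1e9 / 30487 ≈ 32801 failures per 1e9 hours (nearest whole number)

λ = 3.280e-05 /h, FIT = 32801


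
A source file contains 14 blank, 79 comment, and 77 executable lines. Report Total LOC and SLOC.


Total LOC = blank + comment + code
Total LOC = 14 + 79 + 77 = 170
SLOC (source only) = code = 77

Total LOC: 170, SLOC: 77


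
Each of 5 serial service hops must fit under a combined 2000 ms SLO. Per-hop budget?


Formula: per_stage = total_budget / stages
per_stage = 2000 / 5
per_stage = 400.0 ms

400.0 ms


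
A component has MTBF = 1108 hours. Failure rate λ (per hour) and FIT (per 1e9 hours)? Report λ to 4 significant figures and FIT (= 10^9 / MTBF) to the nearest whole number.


Formula: λ = 1 / MTBF; FIT = λ × 1e9 = 1e9 / MTBF
λ = 1 / 1108 ≈ 9.025e-04 failures/hour
FIT = 1e9 / 1108 ≈ 902527 failures per 1e9 hours (nearest whole number)

λ = 9.025e-04 /h, FIT = 902527


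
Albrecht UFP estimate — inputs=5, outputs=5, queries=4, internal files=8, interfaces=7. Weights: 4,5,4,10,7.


UFP = EI*4 + EO*5 + EQ*4 + ILF*10 + EIF*7
UFP = 5*4 + 5*5 + 4*4 + 8*10 + 7*7
UFP = 20 + 25 + 16 + 80 + 49
UFP = 190

190


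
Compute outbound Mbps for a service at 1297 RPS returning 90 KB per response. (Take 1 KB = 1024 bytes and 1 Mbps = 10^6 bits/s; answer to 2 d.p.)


Formula: Mbps = payload_bytes * RPS * 8 / 1e6
Payload per request = 90 KB = 90 * 1024 = 92160 bytes
Total bytes/sec = 92160 * 1297 = 119531520
Total bits/sec = 119531520 * 8 = 956252160
Mbps = 956252160 / 1e6 = 956.25

956.25 Mbps


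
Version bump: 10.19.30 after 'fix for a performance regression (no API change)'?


Current: 10.19.30
Change category: 'fix for a performance regression (no API change)' → patch bump
SemVer rule: patch bump → increment PATCH (MAJOR and MINOR unchanged)
New: 10.19.31

10.19.31


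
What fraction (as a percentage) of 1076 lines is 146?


Coverage = covered / total * 100
Coverage = 146 / 1076 * 100
Coverage = 13.57%

13.57%


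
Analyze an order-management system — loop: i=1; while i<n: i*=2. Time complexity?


Reasoning: i doubles each step so iterations are log2(n)
Complexity: O(log n)

O(log n)


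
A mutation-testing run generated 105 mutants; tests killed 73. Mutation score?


Mutation score = killed / total * 100
Mutation score = 73 / 105 * 100
Mutation score = 69.52%

69.52%


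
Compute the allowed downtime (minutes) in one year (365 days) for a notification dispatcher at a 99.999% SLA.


Formula: allowed downtime = period * (100 - SLA) / 100
Period (year (365 days)) = 525600 minutes
Unavailability fraction = (100 - 99.999) / 100
Allowed downtime = 525600 * (100 - 99.999) / 100
Allowed downtime = 5.256 minutes

5.256 minutes


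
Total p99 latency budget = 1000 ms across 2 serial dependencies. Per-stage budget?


Formula: per_stage = total_budget / stages
per_stage = 1000 / 2
per_stage = 500.0 ms

500.0 ms


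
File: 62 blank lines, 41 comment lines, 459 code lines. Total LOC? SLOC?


Total LOC = blank + comment + code
Total LOC = 62 + 41 + 459 = 562
SLOC (source only) = code = 459

Total LOC: 562, SLOC: 459


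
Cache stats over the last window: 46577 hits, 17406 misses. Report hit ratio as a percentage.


Formula: hit rate = hits / (hits + misses) * 100
hit rate = 46577 / (46577 + 17406) * 100
hit rate = 46577 / 63983 * 100
hit rate = 72.8%

72.8%


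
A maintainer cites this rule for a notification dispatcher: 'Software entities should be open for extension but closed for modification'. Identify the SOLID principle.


This describes the Open/Closed Principle (OCP)

Open/Closed Principle (OCP)


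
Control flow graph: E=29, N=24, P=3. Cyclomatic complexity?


Formula: V(G) = E - N + 2P
V(G) = 29 - 24 + 2*3
V(G) = 5 + 6
V(G) = 11

11


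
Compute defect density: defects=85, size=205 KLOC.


Defect density = defects / KLOC
Defect density = 85 / 205
Defect density = 0.415 defects/KLOC

0.415 defects/KLOC


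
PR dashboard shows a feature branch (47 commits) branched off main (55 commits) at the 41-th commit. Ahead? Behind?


Common ancestor: commit #41
feature commits after divergence: 47 - 41 = 6
main commits after divergence: 55 - 41 = 14
feature is 6 commits ahead of main
main is 14 commits ahead of feature

feature ahead: 6, main ahead: 14


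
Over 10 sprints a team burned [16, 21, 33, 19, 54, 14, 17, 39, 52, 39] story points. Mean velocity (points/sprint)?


Formula: Avg velocity = Total points / Number of sprints
Points: [16, 21, 33, 19, 54, 14, 17, 39, 52, 39]
Sum = 16 + 21 + 33 + 19 + 54 + 14 + 17 + 39 + 52 + 39 = 304
Avg velocity = 304 / 10 = 30.4 points/sprint

30.4 points/sprint


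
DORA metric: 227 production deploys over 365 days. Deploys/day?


Formula: deployments per day = releases / days
= 227 / 365
= 0.622 deploys/day
(equivalently, 4.35 deploys/week)

0.622 deploys/day


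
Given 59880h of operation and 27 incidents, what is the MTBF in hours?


Formula: MTBF = Total operating time / Number of failures
MTBF = 59880 / 27
MTBF = 2217.78 hours

2217.78 hours


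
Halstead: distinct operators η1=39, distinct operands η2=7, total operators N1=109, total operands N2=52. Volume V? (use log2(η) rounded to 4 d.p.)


Formula: V = N * log2(η), where N = N1 + N2 and η = η1 + η2
η = 39 + 7 = 46
N = 109 + 52 = 161
log2(46) ≈ 5.5236
V = 161 * 5.5236 = 889.30

889.30


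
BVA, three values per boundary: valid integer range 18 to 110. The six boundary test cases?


Range: [18, 110]
Boundaries: just below min, min, min+1, max-1, max, just above max
Values: [17, 18, 19, 109, 110, 111]

[17, 18, 19, 109, 110, 111]


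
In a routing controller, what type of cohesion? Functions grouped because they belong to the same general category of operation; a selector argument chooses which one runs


Reasoning: Grouped by category of activity, not by data or sequence
Type: Logical cohesion

Logical cohesion
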